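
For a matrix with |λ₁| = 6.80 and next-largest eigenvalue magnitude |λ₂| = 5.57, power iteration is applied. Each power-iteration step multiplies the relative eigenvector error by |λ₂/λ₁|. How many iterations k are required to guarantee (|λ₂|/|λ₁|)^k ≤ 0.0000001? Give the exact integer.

81

|λ₂/λ₁| = 5.57/6.80 = 0.81912
Need k ≥ ln(0.0000001) / ln(0.81912) = -16.1181 / -0.1995 ≈ 80.781
Smallest integer k satisfying the bound: 81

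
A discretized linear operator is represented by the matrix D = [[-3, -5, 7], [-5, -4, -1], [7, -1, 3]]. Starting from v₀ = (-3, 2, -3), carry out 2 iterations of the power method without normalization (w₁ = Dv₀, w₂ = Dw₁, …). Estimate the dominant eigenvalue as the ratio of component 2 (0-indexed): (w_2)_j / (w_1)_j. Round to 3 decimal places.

w1 = Dv₀ = ((-3)·(-3) + (-5)·2 + 7·(-3); (-5)·(-3) + (-4)·2 + (-1)·(-3); 7·(-3) + (-1)·2 + 3·(-3)) = (-22, 10, -32)
w2 = Dw1 = ((-3)·(-22) + (-5)·10 + 7·(-32); (-5)·(-22) + (-4)·10 + (-1)·(-32); 7·(-22) + (-1)·10 + 3·(-32)) = (-208, 102, -260)
Ratio at component: -260 / -32 = 8.125

8.125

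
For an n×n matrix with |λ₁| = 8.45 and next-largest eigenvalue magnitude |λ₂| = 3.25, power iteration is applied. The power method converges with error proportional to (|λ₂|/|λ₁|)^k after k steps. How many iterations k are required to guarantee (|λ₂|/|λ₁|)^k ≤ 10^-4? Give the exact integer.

|λ₂/λ₁| = 3.25/8.45 = 0.38462
Need k ≥ ln(10^-4) / ln(0.38462) = -9.2103 / -0.9555 ≈ 9.639
Smallest integer k satisfying the bound: 10

10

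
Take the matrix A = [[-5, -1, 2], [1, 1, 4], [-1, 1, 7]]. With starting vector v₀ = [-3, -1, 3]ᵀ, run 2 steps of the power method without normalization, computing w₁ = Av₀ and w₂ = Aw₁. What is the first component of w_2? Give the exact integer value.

-72

w1 = Av₀ = ((-5)·(-3) + (-1)·(-1) + 2·3; 1·(-3) + 1·(-1) + 4·3; (-1)·(-3) + 1·(-1) + 7·3) = (22, 8, 23)
w2 = Aw1 = ((-5)·22 + (-1)·8 + 2·23; 1·22 + 1·8 + 4·23; (-1)·22 + 1·8 + 7·23) = (-72, 122, 147)
The requested component of w2 is -72.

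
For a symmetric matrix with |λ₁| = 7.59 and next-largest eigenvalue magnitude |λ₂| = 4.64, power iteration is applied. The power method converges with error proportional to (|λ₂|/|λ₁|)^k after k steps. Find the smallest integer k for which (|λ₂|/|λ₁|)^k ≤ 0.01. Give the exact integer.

10

|λ₂/λ₁| = 4.64/7.59 = 0.61133
Need k ≥ ln(0.01) / ln(0.61133) = -4.6052 / -0.4921 ≈ 9.358
Smallest integer k satisfying the bound: 10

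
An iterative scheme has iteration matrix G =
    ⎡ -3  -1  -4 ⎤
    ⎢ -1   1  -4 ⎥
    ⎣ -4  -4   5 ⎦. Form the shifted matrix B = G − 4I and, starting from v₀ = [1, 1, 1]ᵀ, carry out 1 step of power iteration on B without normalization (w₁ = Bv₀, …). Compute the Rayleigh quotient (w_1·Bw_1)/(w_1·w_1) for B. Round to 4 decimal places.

μ ≈ -9.5837

B = G − 4I has rows (-7, -1, -4); (-1, -3, -4); (-4, -4, 1)
w1 = Bv₀ = ((-7)·1 + (-1)·1 + (-4)·1; (-1)·1 + (-3)·1 + (-4)·1; (-4)·1 + (-4)·1 + 1·1) = (-12, -8, -7)
Bw1 = (120, 64, 73)
w1·Bw1 = -2463; w1·w1 = 257; μ ≈ -2463/257 = -9.5837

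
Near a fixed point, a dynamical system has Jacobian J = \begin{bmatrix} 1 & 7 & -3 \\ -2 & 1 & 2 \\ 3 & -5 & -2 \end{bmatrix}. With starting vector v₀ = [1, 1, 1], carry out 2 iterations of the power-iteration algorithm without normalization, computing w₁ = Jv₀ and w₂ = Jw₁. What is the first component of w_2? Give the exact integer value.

w1 = Jv₀ = (1·1 + 7·1 + (-3)·1; (-2)·1 + 1·1 + 2·1; 3·1 + (-5)·1 + (-2)·1) = (5, 1, -4)
w2 = Jw1 = (1·5 + 7·1 + (-3)·(-4); (-2)·5 + 1·1 + 2·(-4); 3·5 + (-5)·1 + (-2)·(-4)) = (24, -17, 18)
The requested component of w2 is 24.

24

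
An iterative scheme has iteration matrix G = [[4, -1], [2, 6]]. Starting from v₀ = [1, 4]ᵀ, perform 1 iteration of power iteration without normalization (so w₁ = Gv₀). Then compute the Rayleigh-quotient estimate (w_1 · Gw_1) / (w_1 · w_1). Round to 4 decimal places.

w1 = Gv₀ = (0, 26)
Gw1 = (-26, 156)
w1·Gw1 = 0·(-26) + 26·156 = 4056; w1·w1 = 0·0 + 26·26 = 676
λ ≈ 4056/676 = 6.0000

λ ≈ 6.0000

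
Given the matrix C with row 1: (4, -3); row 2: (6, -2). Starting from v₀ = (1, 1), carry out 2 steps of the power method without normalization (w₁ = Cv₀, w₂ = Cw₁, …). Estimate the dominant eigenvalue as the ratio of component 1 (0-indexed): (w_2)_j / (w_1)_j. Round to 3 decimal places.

w1 = Cv₀ = (4·1 + (-3)·1; 6·1 + (-2)·1) = (1, 4)
w2 = Cw1 = (4·1 + (-3)·4; 6·1 + (-2)·4) = (-8, -2)
Ratio at component: -2 / 4 = -0.500

-0.500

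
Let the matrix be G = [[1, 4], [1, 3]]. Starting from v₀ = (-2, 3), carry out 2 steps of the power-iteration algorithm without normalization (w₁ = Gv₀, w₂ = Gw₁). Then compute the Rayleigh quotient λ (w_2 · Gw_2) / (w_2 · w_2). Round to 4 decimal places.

w1 = Gv₀ = (10, 7)
w2 = Gw1 = (38, 31)
Gw2 = (162, 131)
w2·Gw2 = 38·162 + 31·131 = 10217; w2·w2 = 38·38 + 31·31 = 2405
λ ≈ 10217/2405 = 4.2482

λ ≈ 4.2482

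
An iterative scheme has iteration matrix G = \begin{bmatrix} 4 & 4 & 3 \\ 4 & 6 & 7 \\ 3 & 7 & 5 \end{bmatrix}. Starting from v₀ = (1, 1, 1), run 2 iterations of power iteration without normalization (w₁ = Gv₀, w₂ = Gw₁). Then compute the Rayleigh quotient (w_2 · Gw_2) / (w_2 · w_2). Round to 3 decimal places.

14.808

w1 = Gv₀ = (11, 17, 15)
w2 = Gw1 = (157, 251, 227)
Gw2 = (2313, 3723, 3363)
w2·Gw2 = 157·2313 + 251·3723 + 227·3363 = 2061015; w2·w2 = 157·157 + 251·251 + 227·227 = 139179
λ ≈ 2061015/139179 = 14.808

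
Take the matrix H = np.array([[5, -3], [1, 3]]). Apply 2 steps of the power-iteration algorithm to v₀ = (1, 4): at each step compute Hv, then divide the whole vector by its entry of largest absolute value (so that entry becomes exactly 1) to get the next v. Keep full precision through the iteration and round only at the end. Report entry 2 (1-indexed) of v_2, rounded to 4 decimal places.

Hv0 = (-7.00000, 13.00000); divide by 13.00000 → v1 = (-0.53846, 1.00000)
Hv1 = (-5.69231, 2.46154); divide by -5.69231 → v2 = (1.00000, -0.43243)
Requested entry of v2: 32/-74 = -0.4324

-0.4324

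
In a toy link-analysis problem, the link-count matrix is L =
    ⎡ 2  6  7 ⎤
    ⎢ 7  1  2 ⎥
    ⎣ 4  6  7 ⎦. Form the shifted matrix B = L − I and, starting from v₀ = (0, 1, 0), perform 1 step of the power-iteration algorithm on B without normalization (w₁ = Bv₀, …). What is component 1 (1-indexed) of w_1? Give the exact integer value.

B = L − I has rows (1, 6, 7); (7, 0, 2); (4, 6, 6)
w1 = Bv₀ = (1·0 + 6·1 + 7·0; 7·0 + 0·1 + 2·0; 4·0 + 6·1 + 6·0) = (6, 0, 6)
Requested component of w1: 6

6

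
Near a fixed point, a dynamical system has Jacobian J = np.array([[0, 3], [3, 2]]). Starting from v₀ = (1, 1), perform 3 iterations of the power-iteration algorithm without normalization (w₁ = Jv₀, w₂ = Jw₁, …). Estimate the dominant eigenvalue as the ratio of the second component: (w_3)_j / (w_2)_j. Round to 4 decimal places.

4.3684

w1 = Jv₀ = (3, 5)
w2 = Jw1 = (15, 19)
w3 = Jw2 = (57, 83)
Ratio at component: 83 / 19 = 4.3684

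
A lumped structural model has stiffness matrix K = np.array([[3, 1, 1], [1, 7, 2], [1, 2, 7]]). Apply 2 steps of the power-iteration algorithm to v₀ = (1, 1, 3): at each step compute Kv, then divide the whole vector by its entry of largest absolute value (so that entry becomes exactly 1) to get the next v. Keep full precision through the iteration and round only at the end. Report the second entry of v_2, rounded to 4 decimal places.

0.7537

Kv0 = (7.00000, 14.00000, 24.00000); divide by 24.00000 → v1 = (0.29167, 0.58333, 1.00000)
Kv1 = (2.45833, 6.37500, 8.45833); divide by 8.45833 → v2 = (0.29064, 0.75369, 1.00000)
Requested entry of v2: 153/203 = 0.7537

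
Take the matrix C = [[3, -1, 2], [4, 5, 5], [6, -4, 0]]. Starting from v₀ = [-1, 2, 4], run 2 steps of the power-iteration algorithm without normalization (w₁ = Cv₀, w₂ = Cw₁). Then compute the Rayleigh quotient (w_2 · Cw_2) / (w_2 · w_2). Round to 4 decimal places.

λ ≈ 3.2210

w1 = Cv₀ = (3·(-1) + (-1)·2 + 2·4; 4·(-1) + 5·2 + 5·4; 6·(-1) + (-4)·2 + 0·4) = (3, 26, -14)
w2 = Cw1 = (3·3 + (-1)·26 + 2·(-14); 4·3 + 5·26 + 5·(-14); 6·3 + (-4)·26 + 0·(-14)) = (-45, 72, -86)
Cw2 = (-379, -250, -558)
w2·Cw2 = (-45)·(-379) + 72·(-250) + (-86)·(-558) = 47043; w2·w2 = (-45)·(-45) + 72·72 + (-86)·(-86) = 14605
λ ≈ 47043/14605 = 3.2210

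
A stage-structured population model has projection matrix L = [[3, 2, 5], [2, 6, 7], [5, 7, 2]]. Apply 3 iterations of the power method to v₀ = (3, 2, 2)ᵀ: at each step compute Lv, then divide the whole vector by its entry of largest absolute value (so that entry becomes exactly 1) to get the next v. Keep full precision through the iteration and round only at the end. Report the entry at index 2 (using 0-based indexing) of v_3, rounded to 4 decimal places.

Lv0 = (23.00000, 32.00000, 33.00000); divide by 33.00000 → v1 = (0.69697, 0.96970, 1.00000)
Lv1 = (9.03030, 14.21212, 12.27273); divide by 14.21212 → v2 = (0.63539, 1.00000, 0.86354)
Lv2 = (8.22388, 13.31557, 11.90405); divide by 13.31557 → v3 = (0.61761, 1.00000, 0.89400)
Requested entry of v3: 5583/6245 = 0.8940

0.8940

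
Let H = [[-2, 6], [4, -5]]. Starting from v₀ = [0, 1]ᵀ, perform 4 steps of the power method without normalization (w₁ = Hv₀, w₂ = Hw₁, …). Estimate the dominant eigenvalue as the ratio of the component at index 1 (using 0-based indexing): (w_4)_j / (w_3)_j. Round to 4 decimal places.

λ ≈ -8.6610

w1 = Hv₀ = (6, -5)
w2 = Hw1 = (-42, 49)
w3 = Hw2 = (378, -413)
w4 = Hw3 = (-3234, 3577)
Ratio at component: 3577 / -413 = -8.6610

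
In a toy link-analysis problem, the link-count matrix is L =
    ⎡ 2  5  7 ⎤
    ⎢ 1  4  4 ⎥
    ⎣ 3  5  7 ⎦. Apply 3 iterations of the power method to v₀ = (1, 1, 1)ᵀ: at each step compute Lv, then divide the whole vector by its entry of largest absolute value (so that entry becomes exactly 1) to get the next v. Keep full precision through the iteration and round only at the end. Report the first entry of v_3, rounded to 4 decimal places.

Lv0 = (14.00000, 9.00000, 15.00000); divide by 15.00000 → v1 = (0.93333, 0.60000, 1.00000)
Lv1 = (11.86667, 7.33333, 12.80000); divide by 12.80000 → v2 = (0.92708, 0.57292, 1.00000)
Lv2 = (11.71875, 7.21875, 12.64583); divide by 12.64583 → v3 = (0.92669, 0.57084, 1.00000)
Requested entry of v3: 2250/2428 = 0.9267

0.9267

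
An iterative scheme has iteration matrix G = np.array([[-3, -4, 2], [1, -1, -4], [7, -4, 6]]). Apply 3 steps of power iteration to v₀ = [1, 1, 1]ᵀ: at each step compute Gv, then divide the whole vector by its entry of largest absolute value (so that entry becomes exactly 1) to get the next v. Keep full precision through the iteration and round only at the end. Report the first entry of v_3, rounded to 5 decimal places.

0.10128

Gv0 = (-5.000000, -4.000000, 9.000000); divide by 9.000000 → v1 = (-0.555556, -0.444444, 1.000000)
Gv1 = (5.444444, -4.111111, 3.888889); divide by 5.444444 → v2 = (1.000000, -0.755102, 0.714286)
Gv2 = (1.448980, -1.102041, 14.306122); divide by 14.306122 → v3 = (0.101284, -0.077033, 1.000000)
Requested entry of v3: 71/701 = 0.10128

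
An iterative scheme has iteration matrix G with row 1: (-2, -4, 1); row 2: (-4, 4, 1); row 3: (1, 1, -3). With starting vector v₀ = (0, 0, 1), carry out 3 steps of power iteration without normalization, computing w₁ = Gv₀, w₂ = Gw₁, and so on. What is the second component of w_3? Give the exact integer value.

35

w1 = Gv₀ = ((-2)·0 + (-4)·0 + 1·1; (-4)·0 + 4·0 + 1·1; 1·0 + 1·0 + (-3)·1) = (1, 1, -3)
w2 = Gw1 = ((-2)·1 + (-4)·1 + 1·(-3); (-4)·1 + 4·1 + 1·(-3); 1·1 + 1·1 + (-3)·(-3)) = (-9, -3, 11)
w3 = Gw2 = (41, 35, -45)
The requested component of w3 is 35.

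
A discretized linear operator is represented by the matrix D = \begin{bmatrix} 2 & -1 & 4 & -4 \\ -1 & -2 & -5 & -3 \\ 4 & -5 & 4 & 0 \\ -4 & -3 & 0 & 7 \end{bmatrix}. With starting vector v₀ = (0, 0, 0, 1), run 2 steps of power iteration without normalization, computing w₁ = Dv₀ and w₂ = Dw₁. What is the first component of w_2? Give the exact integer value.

-33

w1 = Dv₀ = (2·0 + (-1)·0 + 4·0 + (-4)·1; (-1)·0 + (-2)·0 + (-5)·0 + (-3)·1; 4·0 + (-5)·0 + 4·0 + 0·1; (-4)·0 + (-3)·0 + 0·0 + 7·1) = (-4, -3, 0, 7)
w2 = Dw1 = (2·(-4) + (-1)·(-3) + 4·0 + (-4)·7; (-1)·(-4) + (-2)·(-3) + (-5)·0 + (-3)·7; 4·(-4) + (-5)·(-3) + 4·0 + 0·7; (-4)·(-4) + (-3)·(-3) + 0·0 + 7·7) = (-33, -11, -1, 74)
The requested component of w2 is -33.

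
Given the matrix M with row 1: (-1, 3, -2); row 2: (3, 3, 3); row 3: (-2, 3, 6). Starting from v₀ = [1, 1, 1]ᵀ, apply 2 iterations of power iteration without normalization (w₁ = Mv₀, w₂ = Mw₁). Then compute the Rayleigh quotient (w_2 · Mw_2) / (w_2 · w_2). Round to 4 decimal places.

7.6496

w1 = Mv₀ = (0, 9, 7)
w2 = Mw1 = (13, 48, 69)
Mw2 = (-7, 390, 532)
w2·Mw2 = 13·(-7) + 48·390 + 69·532 = 55337; w2·w2 = 13·13 + 48·48 + 69·69 = 7234
λ ≈ 55337/7234 = 7.6496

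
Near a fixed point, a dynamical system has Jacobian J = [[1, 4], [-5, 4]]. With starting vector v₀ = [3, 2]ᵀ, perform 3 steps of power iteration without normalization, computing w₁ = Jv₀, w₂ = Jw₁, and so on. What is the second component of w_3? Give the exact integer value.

-247

w1 = Jv₀ = (1·3 + 4·2; (-5)·3 + 4·2) = (11, -7)
w2 = Jw1 = (1·11 + 4·(-7); (-5)·11 + 4·(-7)) = (-17, -83)
w3 = Jw2 = (-349, -247)
The requested component of w3 is -247.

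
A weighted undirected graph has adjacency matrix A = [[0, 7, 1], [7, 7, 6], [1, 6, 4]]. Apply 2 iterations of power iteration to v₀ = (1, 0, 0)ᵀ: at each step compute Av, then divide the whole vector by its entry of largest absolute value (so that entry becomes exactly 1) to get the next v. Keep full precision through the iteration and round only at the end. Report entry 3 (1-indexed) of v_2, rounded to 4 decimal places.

0.8364

Av0 = (0.00000, 7.00000, 1.00000); divide by 7.00000 → v1 = (0.00000, 1.00000, 0.14286)
Av1 = (7.14286, 7.85714, 6.57143); divide by 7.85714 → v2 = (0.90909, 1.00000, 0.83636)
Requested entry of v2: 46/55 = 0.8364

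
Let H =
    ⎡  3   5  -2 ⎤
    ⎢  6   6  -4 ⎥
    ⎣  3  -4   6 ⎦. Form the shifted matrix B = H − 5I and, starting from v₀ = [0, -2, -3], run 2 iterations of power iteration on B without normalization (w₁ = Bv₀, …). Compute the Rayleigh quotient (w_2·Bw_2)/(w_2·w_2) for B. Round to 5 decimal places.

-6.03898

B = H − 5I has rows (-2, 5, -2); (6, 1, -4); (3, -4, 1)
w1 = Bv₀ = ((-2)·0 + 5·(-2) + (-2)·(-3); 6·0 + 1·(-2) + (-4)·(-3); 3·0 + (-4)·(-2) + 1·(-3)) = (-4, 10, 5)
w2 = Bw1 = ((-2)·(-4) + 5·10 + (-2)·5; 6·(-4) + 1·10 + (-4)·5; 3·(-4) + (-4)·10 + 1·5) = (48, -34, -47)
Bw2 = (-172, 442, 233)
w2·Bw2 = -34235; w2·w2 = 5669; μ ≈ -34235/5669 = -6.03898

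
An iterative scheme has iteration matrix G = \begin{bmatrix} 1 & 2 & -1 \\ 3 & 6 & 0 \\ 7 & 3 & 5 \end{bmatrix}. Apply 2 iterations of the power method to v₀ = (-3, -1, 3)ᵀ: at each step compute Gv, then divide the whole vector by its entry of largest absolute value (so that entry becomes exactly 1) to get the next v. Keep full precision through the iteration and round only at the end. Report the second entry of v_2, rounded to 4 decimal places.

Gv0 = (-8.00000, -15.00000, -9.00000); divide by -15.00000 → v1 = (0.53333, 1.00000, 0.60000)
Gv1 = (1.93333, 7.60000, 9.73333); divide by 9.73333 → v2 = (0.19863, 0.78082, 1.00000)
Requested entry of v2: -114/-146 = 0.7808

0.7808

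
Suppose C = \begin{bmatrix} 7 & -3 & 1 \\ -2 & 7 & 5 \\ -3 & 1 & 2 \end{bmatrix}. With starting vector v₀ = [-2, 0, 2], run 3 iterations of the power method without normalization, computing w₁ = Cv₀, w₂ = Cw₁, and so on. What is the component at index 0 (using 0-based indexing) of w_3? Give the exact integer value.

w1 = Cv₀ = (7·(-2) + (-3)·0 + 1·2; (-2)·(-2) + 7·0 + 5·2; (-3)·(-2) + 1·0 + 2·2) = (-12, 14, 10)
w2 = Cw1 = (7·(-12) + (-3)·14 + 1·10; (-2)·(-12) + 7·14 + 5·10; (-3)·(-12) + 1·14 + 2·10) = (-116, 172, 70)
w3 = Cw2 = (-1258, 1786, 660)
The requested component of w3 is -1258.

-1258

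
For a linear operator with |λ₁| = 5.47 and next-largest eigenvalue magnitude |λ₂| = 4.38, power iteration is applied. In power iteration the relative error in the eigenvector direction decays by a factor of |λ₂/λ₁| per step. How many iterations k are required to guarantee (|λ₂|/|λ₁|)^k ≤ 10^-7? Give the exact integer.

73

|λ₂/λ₁| = 4.38/5.47 = 0.80073
Need k ≥ ln(10^-7) / ln(0.80073) = -16.1181 / -0.2222 ≈ 72.529
Smallest integer k satisfying the bound: 73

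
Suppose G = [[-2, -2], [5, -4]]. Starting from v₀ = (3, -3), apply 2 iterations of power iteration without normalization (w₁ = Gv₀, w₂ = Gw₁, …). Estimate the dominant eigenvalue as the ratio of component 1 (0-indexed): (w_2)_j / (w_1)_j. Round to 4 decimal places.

-4.0000

w1 = Gv₀ = ((-2)·3 + (-2)·(-3); 5·3 + (-4)·(-3)) = (0, 27)
w2 = Gw1 = ((-2)·0 + (-2)·27; 5·0 + (-4)·27) = (-54, -108)
Ratio at component: -108 / 27 = -4.0000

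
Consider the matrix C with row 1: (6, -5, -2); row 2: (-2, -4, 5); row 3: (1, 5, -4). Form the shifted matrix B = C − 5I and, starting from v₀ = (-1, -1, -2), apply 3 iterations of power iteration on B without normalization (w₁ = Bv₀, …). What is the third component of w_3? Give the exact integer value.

B = C − 5I has rows (1, -5, -2); (-2, -9, 5); (1, 5, -9)
w1 = Bv₀ = (1·(-1) + (-5)·(-1) + (-2)·(-2); (-2)·(-1) + (-9)·(-1) + 5·(-2); 1·(-1) + 5·(-1) + (-9)·(-2)) = (8, 1, 12)
w2 = Bw1 = (1·8 + (-5)·1 + (-2)·12; (-2)·8 + (-9)·1 + 5·12; 1·8 + 5·1 + (-9)·12) = (-21, 35, -95)
w3 = Bw2 = (-6, -748, 1009)
Requested component of w3: 1009

1009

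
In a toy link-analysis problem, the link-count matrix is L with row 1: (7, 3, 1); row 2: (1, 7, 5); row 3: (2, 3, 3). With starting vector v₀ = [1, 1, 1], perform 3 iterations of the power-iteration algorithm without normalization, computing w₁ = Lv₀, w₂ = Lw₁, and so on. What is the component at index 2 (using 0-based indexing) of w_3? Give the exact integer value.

w1 = Lv₀ = (7·1 + 3·1 + 1·1; 1·1 + 7·1 + 5·1; 2·1 + 3·1 + 3·1) = (11, 13, 8)
w2 = Lw1 = (7·11 + 3·13 + 1·8; 1·11 + 7·13 + 5·8; 2·11 + 3·13 + 3·8) = (124, 142, 85)
w3 = Lw2 = (1379, 1543, 929)
The requested component of w3 is 929.

929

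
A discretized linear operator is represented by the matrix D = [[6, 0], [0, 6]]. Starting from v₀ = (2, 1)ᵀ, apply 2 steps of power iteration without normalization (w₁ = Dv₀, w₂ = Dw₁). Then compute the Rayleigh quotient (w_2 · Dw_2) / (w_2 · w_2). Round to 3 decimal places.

w1 = Dv₀ = (6·2 + 0·1; 0·2 + 6·1) = (12, 6)
w2 = Dw1 = (6·12 + 0·6; 0·12 + 6·6) = (72, 36)
Dw2 = (432, 216)
w2·Dw2 = 72·432 + 36·216 = 38880; w2·w2 = 72·72 + 36·36 = 6480
λ ≈ 38880/6480 = 6.000

6.000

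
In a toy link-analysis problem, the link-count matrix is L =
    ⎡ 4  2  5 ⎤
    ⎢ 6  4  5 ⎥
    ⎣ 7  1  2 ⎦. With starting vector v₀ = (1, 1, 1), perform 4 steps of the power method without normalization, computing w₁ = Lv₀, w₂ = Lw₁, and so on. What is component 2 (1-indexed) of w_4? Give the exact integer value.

w1 = Lv₀ = (4·1 + 2·1 + 5·1; 6·1 + 4·1 + 5·1; 7·1 + 1·1 + 2·1) = (11, 15, 10)
w2 = Lw1 = (4·11 + 2·15 + 5·10; 6·11 + 4·15 + 5·10; 7·11 + 1·15 + 2·10) = (124, 176, 112)
w3 = Lw2 = (1408, 2008, 1268)
w4 = Lw3 = (15988, 22820, 14400)
The requested component of w4 is 22820.

22820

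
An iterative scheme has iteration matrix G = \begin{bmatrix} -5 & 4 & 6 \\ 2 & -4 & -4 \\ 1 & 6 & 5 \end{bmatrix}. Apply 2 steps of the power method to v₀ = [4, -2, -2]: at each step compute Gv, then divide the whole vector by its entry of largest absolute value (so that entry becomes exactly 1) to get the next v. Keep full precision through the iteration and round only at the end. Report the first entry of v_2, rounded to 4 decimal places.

1.0000

Gv0 = (-40.00000, 24.00000, -18.00000); divide by -40.00000 → v1 = (1.00000, -0.60000, 0.45000)
Gv1 = (-4.70000, 2.60000, -0.35000); divide by -4.70000 → v2 = (1.00000, -0.55319, 0.07447)
Requested entry of v2: 188/188 = 1.0000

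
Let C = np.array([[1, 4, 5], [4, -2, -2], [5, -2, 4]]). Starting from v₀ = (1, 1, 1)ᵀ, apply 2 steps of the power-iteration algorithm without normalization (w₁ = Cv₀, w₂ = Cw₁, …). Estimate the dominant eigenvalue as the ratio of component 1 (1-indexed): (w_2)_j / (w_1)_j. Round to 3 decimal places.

4.500

w1 = Cv₀ = (1·1 + 4·1 + 5·1; 4·1 + (-2)·1 + (-2)·1; 5·1 + (-2)·1 + 4·1) = (10, 0, 7)
w2 = Cw1 = (1·10 + 4·0 + 5·7; 4·10 + (-2)·0 + (-2)·7; 5·10 + (-2)·0 + 4·7) = (45, 26, 78)
Ratio at component: 45 / 10 = 4.500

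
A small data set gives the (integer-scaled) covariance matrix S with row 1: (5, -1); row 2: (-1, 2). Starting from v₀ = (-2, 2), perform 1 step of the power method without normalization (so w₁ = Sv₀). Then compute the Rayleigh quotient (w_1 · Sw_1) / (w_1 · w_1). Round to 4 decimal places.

w1 = Sv₀ = (5·(-2) + (-1)·2; (-1)·(-2) + 2·2) = (-12, 6)
Sw1 = (-66, 24)
w1·Sw1 = (-12)·(-66) + 6·24 = 936; w1·w1 = (-12)·(-12) + 6·6 = 180
λ ≈ 936/180 = 5.2000

λ ≈ 5.2000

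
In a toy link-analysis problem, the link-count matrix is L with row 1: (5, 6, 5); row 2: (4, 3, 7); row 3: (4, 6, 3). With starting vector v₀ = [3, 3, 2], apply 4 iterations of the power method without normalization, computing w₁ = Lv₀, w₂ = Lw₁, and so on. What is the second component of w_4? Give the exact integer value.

106355

w1 = Lv₀ = (43, 35, 36)
w2 = Lw1 = (605, 529, 490)
w3 = Lw2 = (8649, 7437, 7064)
w4 = Lw3 = (123187, 106355, 100410)
The requested component of w4 is 106355.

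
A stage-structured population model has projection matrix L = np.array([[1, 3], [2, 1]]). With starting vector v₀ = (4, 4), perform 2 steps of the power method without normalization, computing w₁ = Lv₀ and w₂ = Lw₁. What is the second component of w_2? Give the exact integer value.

44

w1 = Lv₀ = (16, 12)
w2 = Lw1 = (52, 44)
The requested component of w2 is 44.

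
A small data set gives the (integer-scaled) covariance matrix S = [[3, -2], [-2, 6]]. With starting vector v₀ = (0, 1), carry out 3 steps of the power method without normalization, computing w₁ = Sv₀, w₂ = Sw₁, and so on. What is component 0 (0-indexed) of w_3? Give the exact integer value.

-134

w1 = Sv₀ = (-2, 6)
w2 = Sw1 = (-18, 40)
w3 = Sw2 = (-134, 276)
The requested component of w3 is -134.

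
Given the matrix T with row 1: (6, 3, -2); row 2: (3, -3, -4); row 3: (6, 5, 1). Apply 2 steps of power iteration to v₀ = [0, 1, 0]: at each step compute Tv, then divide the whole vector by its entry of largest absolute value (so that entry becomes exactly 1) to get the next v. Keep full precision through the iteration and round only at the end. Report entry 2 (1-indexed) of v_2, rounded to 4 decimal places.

Tv0 = (3.00000, -3.00000, 5.00000); divide by 5.00000 → v1 = (0.60000, -0.60000, 1.00000)
Tv1 = (-0.20000, -0.40000, 1.60000); divide by 1.60000 → v2 = (-0.12500, -0.25000, 1.00000)
Requested entry of v2: -2/8 = -0.2500

-0.2500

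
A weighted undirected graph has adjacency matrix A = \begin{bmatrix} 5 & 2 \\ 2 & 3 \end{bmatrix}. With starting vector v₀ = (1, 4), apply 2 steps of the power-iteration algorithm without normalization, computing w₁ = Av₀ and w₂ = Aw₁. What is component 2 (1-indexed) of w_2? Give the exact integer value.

w1 = Av₀ = (5·1 + 2·4; 2·1 + 3·4) = (13, 14)
w2 = Aw1 = (5·13 + 2·14; 2·13 + 3·14) = (93, 68)
The requested component of w2 is 68.

68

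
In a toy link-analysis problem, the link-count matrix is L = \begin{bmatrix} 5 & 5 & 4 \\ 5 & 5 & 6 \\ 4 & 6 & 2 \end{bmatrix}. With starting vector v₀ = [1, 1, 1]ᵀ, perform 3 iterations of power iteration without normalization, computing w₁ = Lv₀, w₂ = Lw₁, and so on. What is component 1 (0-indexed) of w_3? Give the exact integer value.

w1 = Lv₀ = (5·1 + 5·1 + 4·1; 5·1 + 5·1 + 6·1; 4·1 + 6·1 + 2·1) = (14, 16, 12)
w2 = Lw1 = (5·14 + 5·16 + 4·12; 5·14 + 5·16 + 6·12; 4·14 + 6·16 + 2·12) = (198, 222, 176)
w3 = Lw2 = (2804, 3156, 2476)
The requested component of w3 is 3156.

3156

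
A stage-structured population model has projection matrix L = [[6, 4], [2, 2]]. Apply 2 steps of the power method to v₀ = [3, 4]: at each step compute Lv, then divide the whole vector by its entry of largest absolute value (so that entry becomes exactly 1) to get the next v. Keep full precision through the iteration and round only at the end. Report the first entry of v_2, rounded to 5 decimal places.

Lv0 = (34.000000, 14.000000); divide by 34.000000 → v1 = (1.000000, 0.411765)
Lv1 = (7.647059, 2.823529); divide by 7.647059 → v2 = (1.000000, 0.369231)
Requested entry of v2: 260/260 = 1.00000

1.00000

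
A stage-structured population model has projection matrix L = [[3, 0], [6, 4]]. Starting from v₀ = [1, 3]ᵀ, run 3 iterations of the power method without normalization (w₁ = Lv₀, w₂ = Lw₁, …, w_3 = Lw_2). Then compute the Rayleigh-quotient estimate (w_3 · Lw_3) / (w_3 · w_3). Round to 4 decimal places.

λ ≈ 4.3854

w1 = Lv₀ = (3·1 + 0·3; 6·1 + 4·3) = (3, 18)
w2 = Lw1 = (3·3 + 0·18; 6·3 + 4·18) = (9, 90)
w3 = Lw2 = (27, 414)
Lw3 = (81, 1818)
w3·Lw3 = 27·81 + 414·1818 = 754839; w3·w3 = 27·27 + 414·414 = 172125
λ ≈ 754839/172125 = 4.3854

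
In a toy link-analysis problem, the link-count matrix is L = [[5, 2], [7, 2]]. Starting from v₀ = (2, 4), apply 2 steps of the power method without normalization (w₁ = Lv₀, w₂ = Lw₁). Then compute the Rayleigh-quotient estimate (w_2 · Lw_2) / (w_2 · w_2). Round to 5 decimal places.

7.52518

w1 = Lv₀ = (5·2 + 2·4; 7·2 + 2·4) = (18, 22)
w2 = Lw1 = (5·18 + 2·22; 7·18 + 2·22) = (134, 170)
Lw2 = (1010, 1278)
w2·Lw2 = 134·1010 + 170·1278 = 352600; w2·w2 = 134·134 + 170·170 = 46856
λ ≈ 352600/46856 = 7.52518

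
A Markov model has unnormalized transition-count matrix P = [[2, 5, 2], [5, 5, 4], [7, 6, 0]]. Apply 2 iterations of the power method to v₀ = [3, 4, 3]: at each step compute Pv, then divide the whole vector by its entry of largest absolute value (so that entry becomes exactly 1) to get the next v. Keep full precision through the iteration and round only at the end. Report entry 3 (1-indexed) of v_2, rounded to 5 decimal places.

Pv0 = (32.000000, 47.000000, 45.000000); divide by 47.000000 → v1 = (0.680851, 1.000000, 0.957447)
Pv1 = (8.276596, 12.234043, 10.765957); divide by 12.234043 → v2 = (0.676522, 1.000000, 0.880000)
Requested entry of v2: 506/575 = 0.88000

0.88000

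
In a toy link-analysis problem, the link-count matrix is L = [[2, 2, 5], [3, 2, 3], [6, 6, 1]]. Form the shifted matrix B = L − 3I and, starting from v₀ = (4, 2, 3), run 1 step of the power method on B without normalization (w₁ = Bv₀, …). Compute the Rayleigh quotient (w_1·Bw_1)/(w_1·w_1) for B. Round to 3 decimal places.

6.137

B = L − 3I has rows (-1, 2, 5); (3, -1, 3); (6, 6, -2)
w1 = Bv₀ = (15, 19, 30)
Bw1 = (173, 116, 144)
w1·Bw1 = 9119; w1·w1 = 1486; μ ≈ 9119/1486 = 6.137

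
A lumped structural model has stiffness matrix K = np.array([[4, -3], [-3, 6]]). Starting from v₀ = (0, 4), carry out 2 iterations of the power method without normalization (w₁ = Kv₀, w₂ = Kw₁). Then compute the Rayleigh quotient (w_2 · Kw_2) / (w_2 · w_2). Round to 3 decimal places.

λ ≈ 8.154

w1 = Kv₀ = (-12, 24)
w2 = Kw1 = (-120, 180)
Kw2 = (-1020, 1440)
w2·Kw2 = (-120)·(-1020) + 180·1440 = 381600; w2·w2 = (-120)·(-120) + 180·180 = 46800
λ ≈ 381600/46800 = 8.154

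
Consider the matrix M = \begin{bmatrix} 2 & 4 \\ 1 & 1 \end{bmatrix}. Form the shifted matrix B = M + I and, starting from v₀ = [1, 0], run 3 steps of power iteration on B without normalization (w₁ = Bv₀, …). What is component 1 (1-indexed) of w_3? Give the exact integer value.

B = M + I has rows (3, 4); (1, 2)
w1 = Bv₀ = (3, 1)
w2 = Bw1 = (13, 5)
w3 = Bw2 = (59, 23)
Requested component of w3: 59

59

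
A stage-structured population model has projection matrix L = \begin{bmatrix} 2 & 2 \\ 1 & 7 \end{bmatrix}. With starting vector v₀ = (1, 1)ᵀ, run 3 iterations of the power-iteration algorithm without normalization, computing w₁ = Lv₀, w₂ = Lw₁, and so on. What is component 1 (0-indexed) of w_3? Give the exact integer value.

w1 = Lv₀ = (4, 8)
w2 = Lw1 = (24, 60)
w3 = Lw2 = (168, 444)
The requested component of w3 is 444.

444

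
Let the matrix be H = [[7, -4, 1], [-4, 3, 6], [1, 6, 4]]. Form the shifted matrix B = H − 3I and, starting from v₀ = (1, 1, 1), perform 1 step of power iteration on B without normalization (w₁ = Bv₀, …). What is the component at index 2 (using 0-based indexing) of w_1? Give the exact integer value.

B = H − 3I has rows (4, -4, 1); (-4, 0, 6); (1, 6, 1)
w1 = Bv₀ = (1, 2, 8)
Requested component of w1: 8

8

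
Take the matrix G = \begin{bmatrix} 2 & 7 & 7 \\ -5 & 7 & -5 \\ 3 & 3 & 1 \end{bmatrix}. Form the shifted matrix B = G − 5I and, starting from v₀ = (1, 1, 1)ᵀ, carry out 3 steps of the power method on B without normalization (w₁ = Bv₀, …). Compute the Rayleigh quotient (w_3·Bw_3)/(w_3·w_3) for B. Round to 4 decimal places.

1.3136

B = G − 5I has rows (-3, 7, 7); (-5, 2, -5); (3, 3, -4)
w1 = Bv₀ = (11, -8, 2)
w2 = Bw1 = (-75, -81, 1)
w3 = Bw2 = (-335, 208, -472)
Bw3 = (-843, 4451, 1507)
w3·Bw3 = 496909; w3·w3 = 378273; μ ≈ 496909/378273 = 1.3136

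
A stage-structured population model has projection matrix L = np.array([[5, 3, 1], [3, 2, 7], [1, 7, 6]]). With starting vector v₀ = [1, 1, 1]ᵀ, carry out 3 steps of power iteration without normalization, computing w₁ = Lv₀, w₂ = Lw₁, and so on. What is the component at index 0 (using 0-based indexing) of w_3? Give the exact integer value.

w1 = Lv₀ = (5·1 + 3·1 + 1·1; 3·1 + 2·1 + 7·1; 1·1 + 7·1 + 6·1) = (9, 12, 14)
w2 = Lw1 = (5·9 + 3·12 + 1·14; 3·9 + 2·12 + 7·14; 1·9 + 7·12 + 6·14) = (95, 149, 177)
w3 = Lw2 = (1099, 1822, 2200)
The requested component of w3 is 1099.

1099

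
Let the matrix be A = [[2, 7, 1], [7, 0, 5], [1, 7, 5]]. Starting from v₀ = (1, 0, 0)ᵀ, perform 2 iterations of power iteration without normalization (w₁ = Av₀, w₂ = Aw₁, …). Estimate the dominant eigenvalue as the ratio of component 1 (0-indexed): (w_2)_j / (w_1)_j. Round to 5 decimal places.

w1 = Av₀ = (2·1 + 7·0 + 1·0; 7·1 + 0·0 + 5·0; 1·1 + 7·0 + 5·0) = (2, 7, 1)
w2 = Aw1 = (2·2 + 7·7 + 1·1; 7·2 + 0·7 + 5·1; 1·2 + 7·7 + 5·1) = (54, 19, 56)
Ratio at component: 19 / 7 = 2.71429

2.71429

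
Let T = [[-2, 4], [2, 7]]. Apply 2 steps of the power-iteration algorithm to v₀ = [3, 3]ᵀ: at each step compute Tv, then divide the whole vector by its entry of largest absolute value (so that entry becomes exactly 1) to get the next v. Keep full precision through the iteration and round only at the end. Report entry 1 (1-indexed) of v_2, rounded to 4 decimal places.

Tv0 = (6.00000, 27.00000); divide by 27.00000 → v1 = (0.22222, 1.00000)
Tv1 = (3.55556, 7.44444); divide by 7.44444 → v2 = (0.47761, 1.00000)
Requested entry of v2: 96/201 = 0.4776

0.4776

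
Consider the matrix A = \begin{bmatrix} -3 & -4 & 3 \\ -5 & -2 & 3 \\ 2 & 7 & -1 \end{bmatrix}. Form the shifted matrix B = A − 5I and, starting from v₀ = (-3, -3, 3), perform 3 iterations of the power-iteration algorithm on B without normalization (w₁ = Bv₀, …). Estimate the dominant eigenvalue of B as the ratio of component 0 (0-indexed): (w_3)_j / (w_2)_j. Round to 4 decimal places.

-15.0000

B = A − 5I has rows (-8, -4, 3); (-5, -7, 3); (2, 7, -6)
w1 = Bv₀ = ((-8)·(-3) + (-4)·(-3) + 3·3; (-5)·(-3) + (-7)·(-3) + 3·3; 2·(-3) + 7·(-3) + (-6)·3) = (45, 45, -45)
w2 = Bw1 = ((-8)·45 + (-4)·45 + 3·(-45); (-5)·45 + (-7)·45 + 3·(-45); 2·45 + 7·45 + (-6)·(-45)) = (-675, -675, 675)
w3 = Bw2 = (10125, 10125, -10125)
Ratio: 10125/-675 = -15.0000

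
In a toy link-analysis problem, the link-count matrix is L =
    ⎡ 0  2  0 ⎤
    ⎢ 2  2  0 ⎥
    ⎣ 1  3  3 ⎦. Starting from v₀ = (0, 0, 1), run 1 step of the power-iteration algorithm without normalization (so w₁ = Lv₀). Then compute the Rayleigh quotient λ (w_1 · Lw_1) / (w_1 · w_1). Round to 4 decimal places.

w1 = Lv₀ = (0, 0, 3)
Lw1 = (0, 0, 9)
w1·Lw1 = 0·0 + 0·0 + 3·9 = 27; w1·w1 = 0·0 + 0·0 + 3·3 = 9
λ ≈ 27/9 = 3.0000

λ ≈ 3.0000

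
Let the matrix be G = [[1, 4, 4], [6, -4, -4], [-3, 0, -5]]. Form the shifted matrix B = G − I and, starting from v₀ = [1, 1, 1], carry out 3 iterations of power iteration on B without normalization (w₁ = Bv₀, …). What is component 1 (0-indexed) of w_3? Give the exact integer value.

-903

B = G − I has rows (0, 4, 4); (6, -5, -4); (-3, 0, -6)
w1 = Bv₀ = (8, -3, -9)
w2 = Bw1 = (-48, 99, 30)
w3 = Bw2 = (516, -903, -36)
Requested component of w3: -903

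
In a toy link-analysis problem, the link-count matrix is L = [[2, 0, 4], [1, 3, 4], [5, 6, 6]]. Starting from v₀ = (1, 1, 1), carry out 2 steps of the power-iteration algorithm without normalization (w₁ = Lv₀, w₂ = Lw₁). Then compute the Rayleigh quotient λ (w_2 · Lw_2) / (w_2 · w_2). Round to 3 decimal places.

λ ≈ 11.360

w1 = Lv₀ = (2·1 + 0·1 + 4·1; 1·1 + 3·1 + 4·1; 5·1 + 6·1 + 6·1) = (6, 8, 17)
w2 = Lw1 = (2·6 + 0·8 + 4·17; 1·6 + 3·8 + 4·17; 5·6 + 6·8 + 6·17) = (80, 98, 180)
Lw2 = (880, 1094, 2068)
w2·Lw2 = 80·880 + 98·1094 + 180·2068 = 549852; w2·w2 = 80·80 + 98·98 + 180·180 = 48404
λ ≈ 549852/48404 = 11.360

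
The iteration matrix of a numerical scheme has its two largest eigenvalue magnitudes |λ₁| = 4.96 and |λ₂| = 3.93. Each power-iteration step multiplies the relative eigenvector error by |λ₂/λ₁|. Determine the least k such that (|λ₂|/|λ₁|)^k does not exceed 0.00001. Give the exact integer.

|λ₂/λ₁| = 3.93/4.96 = 0.79234
Need k ≥ ln(0.00001) / ln(0.79234) = -11.5129 / -0.2328 ≈ 49.461
Smallest integer k satisfying the bound: 50

50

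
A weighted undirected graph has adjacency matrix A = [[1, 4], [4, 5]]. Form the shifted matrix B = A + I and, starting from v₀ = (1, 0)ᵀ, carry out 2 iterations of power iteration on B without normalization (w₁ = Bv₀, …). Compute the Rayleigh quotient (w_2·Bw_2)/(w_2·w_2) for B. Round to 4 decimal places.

B = A + I has rows (2, 4); (4, 6)
w1 = Bv₀ = (2, 4)
w2 = Bw1 = (20, 32)
Bw2 = (168, 272)
w2·Bw2 = 12064; w2·w2 = 1424; μ ≈ 12064/1424 = 8.4719

μ ≈ 8.4719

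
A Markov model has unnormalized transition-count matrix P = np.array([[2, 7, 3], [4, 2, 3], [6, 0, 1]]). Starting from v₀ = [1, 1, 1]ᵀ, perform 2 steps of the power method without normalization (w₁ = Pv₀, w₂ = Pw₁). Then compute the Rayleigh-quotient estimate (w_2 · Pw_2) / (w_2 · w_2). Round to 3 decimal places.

w1 = Pv₀ = (2·1 + 7·1 + 3·1; 4·1 + 2·1 + 3·1; 6·1 + 0·1 + 1·1) = (12, 9, 7)
w2 = Pw1 = (2·12 + 7·9 + 3·7; 4·12 + 2·9 + 3·7; 6·12 + 0·9 + 1·7) = (108, 87, 79)
Pw2 = (1062, 843, 727)
w2·Pw2 = 108·1062 + 87·843 + 79·727 = 245470; w2·w2 = 108·108 + 87·87 + 79·79 = 25474
λ ≈ 245470/25474 = 9.636

9.636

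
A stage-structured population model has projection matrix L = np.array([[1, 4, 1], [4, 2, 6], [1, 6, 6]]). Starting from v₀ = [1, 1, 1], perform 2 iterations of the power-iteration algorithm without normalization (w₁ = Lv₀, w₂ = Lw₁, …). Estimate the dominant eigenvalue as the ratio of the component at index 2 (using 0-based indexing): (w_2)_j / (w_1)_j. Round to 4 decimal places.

w1 = Lv₀ = (1·1 + 4·1 + 1·1; 4·1 + 2·1 + 6·1; 1·1 + 6·1 + 6·1) = (6, 12, 13)
w2 = Lw1 = (1·6 + 4·12 + 1·13; 4·6 + 2·12 + 6·13; 1·6 + 6·12 + 6·13) = (67, 126, 156)
Ratio at component: 156 / 13 = 12.0000

12.0000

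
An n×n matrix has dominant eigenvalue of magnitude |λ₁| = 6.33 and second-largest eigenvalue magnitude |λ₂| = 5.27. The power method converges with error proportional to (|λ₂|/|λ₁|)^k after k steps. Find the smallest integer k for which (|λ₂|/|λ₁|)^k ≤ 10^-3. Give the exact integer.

38

|λ₂/λ₁| = 5.27/6.33 = 0.83254
Need k ≥ ln(10^-3) / ln(0.83254) = -6.9078 / -0.1833 ≈ 37.692
Smallest integer k satisfying the bound: 38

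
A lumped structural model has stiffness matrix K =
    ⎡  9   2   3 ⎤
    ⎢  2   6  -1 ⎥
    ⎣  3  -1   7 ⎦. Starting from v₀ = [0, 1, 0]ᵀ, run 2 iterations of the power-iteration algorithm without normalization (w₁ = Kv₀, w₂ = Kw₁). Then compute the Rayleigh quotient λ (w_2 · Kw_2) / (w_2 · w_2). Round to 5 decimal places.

8.48231

w1 = Kv₀ = (9·0 + 2·1 + 3·0; 2·0 + 6·1 + (-1)·0; 3·0 + (-1)·1 + 7·0) = (2, 6, -1)
w2 = Kw1 = (9·2 + 2·6 + 3·(-1); 2·2 + 6·6 + (-1)·(-1); 3·2 + (-1)·6 + 7·(-1)) = (27, 41, -7)
Kw2 = (304, 307, -9)
w2·Kw2 = 27·304 + 41·307 + (-7)·(-9) = 20858; w2·w2 = 27·27 + 41·41 + (-7)·(-7) = 2459
λ ≈ 20858/2459 = 8.48231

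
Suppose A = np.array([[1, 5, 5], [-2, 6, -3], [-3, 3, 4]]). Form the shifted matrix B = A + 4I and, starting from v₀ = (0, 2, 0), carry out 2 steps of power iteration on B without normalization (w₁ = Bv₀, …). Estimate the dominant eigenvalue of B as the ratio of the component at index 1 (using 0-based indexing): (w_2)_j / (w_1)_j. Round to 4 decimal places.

B = A + 4I has rows (5, 5, 5); (-2, 10, -3); (-3, 3, 8)
w1 = Bv₀ = (5·0 + 5·2 + 5·0; (-2)·0 + 10·2 + (-3)·0; (-3)·0 + 3·2 + 8·0) = (10, 20, 6)
w2 = Bw1 = (5·10 + 5·20 + 5·6; (-2)·10 + 10·20 + (-3)·6; (-3)·10 + 3·20 + 8·6) = (180, 162, 78)
Ratio: 162/20 = 8.1000

μ ≈ 8.1000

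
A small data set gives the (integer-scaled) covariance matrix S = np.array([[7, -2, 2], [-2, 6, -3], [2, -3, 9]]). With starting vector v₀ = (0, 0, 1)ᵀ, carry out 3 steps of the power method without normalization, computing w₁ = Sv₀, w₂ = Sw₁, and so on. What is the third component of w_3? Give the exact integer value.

w1 = Sv₀ = (7·0 + (-2)·0 + 2·1; (-2)·0 + 6·0 + (-3)·1; 2·0 + (-3)·0 + 9·1) = (2, -3, 9)
w2 = Sw1 = (7·2 + (-2)·(-3) + 2·9; (-2)·2 + 6·(-3) + (-3)·9; 2·2 + (-3)·(-3) + 9·9) = (38, -49, 94)
w3 = Sw2 = (552, -652, 1069)
The requested component of w3 is 1069.

1069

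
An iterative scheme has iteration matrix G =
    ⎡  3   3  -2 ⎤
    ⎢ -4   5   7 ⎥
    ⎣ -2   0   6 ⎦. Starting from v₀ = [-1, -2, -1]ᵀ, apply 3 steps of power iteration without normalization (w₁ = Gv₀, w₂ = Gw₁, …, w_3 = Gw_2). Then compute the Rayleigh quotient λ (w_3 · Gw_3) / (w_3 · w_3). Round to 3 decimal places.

3.099

w1 = Gv₀ = (3·(-1) + 3·(-2) + (-2)·(-1); (-4)·(-1) + 5·(-2) + 7·(-1); (-2)·(-1) + 0·(-2) + 6·(-1)) = (-7, -13, -4)
w2 = Gw1 = (3·(-7) + 3·(-13) + (-2)·(-4); (-4)·(-7) + 5·(-13) + 7·(-4); (-2)·(-7) + 0·(-13) + 6·(-4)) = (-52, -65, -10)
w3 = Gw2 = (-331, -187, 44)
Gw3 = (-1642, 697, 926)
w3·Gw3 = (-331)·(-1642) + (-187)·697 + 44·926 = 453907; w3·w3 = (-331)·(-331) + (-187)·(-187) + 44·44 = 146466
λ ≈ 453907/146466 = 3.099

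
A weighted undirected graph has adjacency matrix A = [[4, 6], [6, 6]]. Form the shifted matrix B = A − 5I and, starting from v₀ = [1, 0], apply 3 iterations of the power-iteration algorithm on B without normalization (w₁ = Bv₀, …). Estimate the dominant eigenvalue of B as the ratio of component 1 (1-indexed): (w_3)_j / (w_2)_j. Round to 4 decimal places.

-1.0000

B = A − 5I has rows (-1, 6); (6, 1)
w1 = Bv₀ = (-1, 6)
w2 = Bw1 = (37, 0)
w3 = Bw2 = (-37, 222)
Ratio: -37/37 = -1.0000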